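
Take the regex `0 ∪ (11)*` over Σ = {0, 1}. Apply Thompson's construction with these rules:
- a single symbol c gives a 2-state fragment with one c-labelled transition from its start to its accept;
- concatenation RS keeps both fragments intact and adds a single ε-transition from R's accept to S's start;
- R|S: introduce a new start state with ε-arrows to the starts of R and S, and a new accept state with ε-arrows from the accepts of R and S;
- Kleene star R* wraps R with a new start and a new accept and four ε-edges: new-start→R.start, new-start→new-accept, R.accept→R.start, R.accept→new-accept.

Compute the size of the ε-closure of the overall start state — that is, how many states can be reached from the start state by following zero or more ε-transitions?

6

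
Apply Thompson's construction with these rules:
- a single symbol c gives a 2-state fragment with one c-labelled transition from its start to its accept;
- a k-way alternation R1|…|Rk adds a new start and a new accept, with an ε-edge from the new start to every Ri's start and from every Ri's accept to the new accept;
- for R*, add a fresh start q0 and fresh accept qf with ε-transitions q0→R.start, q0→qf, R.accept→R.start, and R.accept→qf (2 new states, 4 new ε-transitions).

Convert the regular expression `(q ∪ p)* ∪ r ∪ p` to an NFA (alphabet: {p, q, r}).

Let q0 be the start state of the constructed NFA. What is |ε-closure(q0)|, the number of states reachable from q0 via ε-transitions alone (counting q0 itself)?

Compute the ε-closure size of each fragment's start state recursively; a symbol fragment's start has no outgoing ε-edge, so its closure is just itself (size 1).
  q ∪ p — |ε-closure| = 1 + 1 + 1 = 3 (the new accept is not ε-reachable since no branch accepts ε)
  (q ∪ p)* — new start has ε-edges to the inner start and to the new accept, so |ε-closure| = 2 + 3 = 5
  (q ∪ p)* ∪ r ∪ p — new start ε-reaches every alternative's start; at least one alternative accepts ε, so the union's new accept is reached too: |ε-closure| = 1 + 5 + 1 + 1 + 1 = 9

9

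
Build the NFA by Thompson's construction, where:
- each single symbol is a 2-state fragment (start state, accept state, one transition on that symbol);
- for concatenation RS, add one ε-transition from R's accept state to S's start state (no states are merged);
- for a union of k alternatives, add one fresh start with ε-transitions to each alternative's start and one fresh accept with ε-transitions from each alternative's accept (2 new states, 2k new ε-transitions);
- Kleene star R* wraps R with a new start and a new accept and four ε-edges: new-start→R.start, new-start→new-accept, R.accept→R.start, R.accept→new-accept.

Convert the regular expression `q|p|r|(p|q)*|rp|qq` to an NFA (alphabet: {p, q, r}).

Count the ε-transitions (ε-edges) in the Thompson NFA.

22

Building bottom-up:
Each of the 9 symbol leaves contributes 0 ε-transitions.
  p|q : 4 ε-transitions
  (p|q)* : 8 ε-transitions
  rp : 1 ε-transition
  qq : 1 ε-transition
  q|p|r|(p|q)*|rp|qq : 22 ε-transitions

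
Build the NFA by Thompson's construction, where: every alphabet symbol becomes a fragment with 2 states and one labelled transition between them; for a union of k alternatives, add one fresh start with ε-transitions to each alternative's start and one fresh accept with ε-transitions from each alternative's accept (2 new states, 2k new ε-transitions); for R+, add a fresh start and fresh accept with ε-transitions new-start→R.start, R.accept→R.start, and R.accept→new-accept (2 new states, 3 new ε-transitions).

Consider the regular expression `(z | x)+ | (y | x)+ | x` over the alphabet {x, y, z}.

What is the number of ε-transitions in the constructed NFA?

20

By structural recursion:
Each of the 5 symbol leaves contributes 0 ε-transitions.
  z | x : 4 ε-transitions
  (z | x)+ : 7 ε-transitions
  y | x : 4 ε-transitions
  (y | x)+ : 7 ε-transitions
  (z | x)+ | (y | x)+ | x : 20 ε-transitions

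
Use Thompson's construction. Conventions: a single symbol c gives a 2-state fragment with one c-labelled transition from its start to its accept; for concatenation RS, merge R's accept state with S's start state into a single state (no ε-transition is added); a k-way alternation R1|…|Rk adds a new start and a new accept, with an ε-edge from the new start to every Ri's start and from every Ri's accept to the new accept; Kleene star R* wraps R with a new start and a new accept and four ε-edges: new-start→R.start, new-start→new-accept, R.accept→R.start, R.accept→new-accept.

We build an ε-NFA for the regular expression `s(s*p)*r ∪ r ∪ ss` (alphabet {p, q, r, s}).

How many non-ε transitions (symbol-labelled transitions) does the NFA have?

Bottom-up over the parse tree:
Each of the 7 symbol leaves contributes exactly 1 symbol transition.
  s* → 1 symbol transition
  s*p → 2 symbol transitions
  (s*p)* → 2 symbol transitions
  s(s*p)*r → 4 symbol transitions
  ss → 2 symbol transitions
  s(s*p)*r ∪ r ∪ ss → 7 symbol transitions

7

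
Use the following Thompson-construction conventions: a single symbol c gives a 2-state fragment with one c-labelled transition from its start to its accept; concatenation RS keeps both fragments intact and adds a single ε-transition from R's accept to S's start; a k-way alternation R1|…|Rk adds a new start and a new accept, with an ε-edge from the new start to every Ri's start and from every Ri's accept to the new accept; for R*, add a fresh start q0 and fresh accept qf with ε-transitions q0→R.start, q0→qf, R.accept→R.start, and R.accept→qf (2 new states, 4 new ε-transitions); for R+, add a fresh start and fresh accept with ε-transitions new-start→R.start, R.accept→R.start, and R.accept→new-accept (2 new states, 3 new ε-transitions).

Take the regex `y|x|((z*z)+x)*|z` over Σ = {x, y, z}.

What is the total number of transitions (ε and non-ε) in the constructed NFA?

By structural recursion:
Each of the 6 symbol leaves contributes 1 transition (1 symbol, 0 ε).
  z* : 5 transitions (1 symbol, 4 ε)
  z*z : 7 transitions (2 symbol, 5 ε)
  (z*z)+ : 10 transitions (2 symbol, 8 ε)
  (z*z)+x : 12 transitions (3 symbol, 9 ε)
  ((z*z)+x)* : 16 transitions (3 symbol, 13 ε)
  y|x|((z*z)+x)*|z : 27 transitions (6 symbol, 21 ε)

27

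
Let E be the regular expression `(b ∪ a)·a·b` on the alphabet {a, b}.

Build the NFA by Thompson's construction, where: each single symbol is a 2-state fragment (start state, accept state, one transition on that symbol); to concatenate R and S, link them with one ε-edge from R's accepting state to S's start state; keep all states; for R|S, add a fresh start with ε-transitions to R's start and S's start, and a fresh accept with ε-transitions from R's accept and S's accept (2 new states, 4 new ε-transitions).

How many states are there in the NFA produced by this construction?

Building bottom-up:
Each of the 4 symbol leaves contributes a 2-state fragment.
  b ∪ a → 6 states
  (b ∪ a)·a·b → 10 states

10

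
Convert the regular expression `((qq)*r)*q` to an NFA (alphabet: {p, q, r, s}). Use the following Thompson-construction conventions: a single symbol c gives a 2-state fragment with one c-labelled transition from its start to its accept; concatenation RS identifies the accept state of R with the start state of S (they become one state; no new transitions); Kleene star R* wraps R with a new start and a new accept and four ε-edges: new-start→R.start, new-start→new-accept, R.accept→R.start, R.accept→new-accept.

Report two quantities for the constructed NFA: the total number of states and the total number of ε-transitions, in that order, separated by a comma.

9, 8

Building bottom-up:
Each of the 4 symbol leaves contributes 2 states and 0 ε-transitions.
  qq — 3 states, 0 ε-transitions
  (qq)* — 5 states, 4 ε-transitions
  (qq)*r — 6 states, 4 ε-transitions
  ((qq)*r)* — 8 states, 8 ε-transitions
  ((qq)*r)*q — 9 states, 8 ε-transitions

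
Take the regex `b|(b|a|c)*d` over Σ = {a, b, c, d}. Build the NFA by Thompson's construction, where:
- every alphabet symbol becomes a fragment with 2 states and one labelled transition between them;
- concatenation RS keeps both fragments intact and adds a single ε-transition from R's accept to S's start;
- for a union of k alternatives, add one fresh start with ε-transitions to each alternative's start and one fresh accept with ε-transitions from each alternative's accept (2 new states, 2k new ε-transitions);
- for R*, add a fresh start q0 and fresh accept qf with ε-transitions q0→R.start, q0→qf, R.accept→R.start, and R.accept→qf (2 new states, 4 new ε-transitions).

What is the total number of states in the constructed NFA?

16

Building bottom-up:
Each of the 5 symbol leaves contributes a 2-state fragment.
  b|a|c : 8 states
  (b|a|c)* : 10 states
  (b|a|c)*d : 12 states
  b|(b|a|c)*d : 16 states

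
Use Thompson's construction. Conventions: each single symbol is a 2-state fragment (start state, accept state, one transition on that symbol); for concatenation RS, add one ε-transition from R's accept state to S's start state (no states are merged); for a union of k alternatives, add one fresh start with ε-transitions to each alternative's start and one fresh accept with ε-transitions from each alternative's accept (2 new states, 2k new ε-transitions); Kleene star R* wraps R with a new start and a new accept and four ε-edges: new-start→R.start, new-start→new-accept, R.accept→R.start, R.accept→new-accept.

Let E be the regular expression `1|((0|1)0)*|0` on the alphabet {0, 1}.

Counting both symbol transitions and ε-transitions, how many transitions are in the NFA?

20

By structural recursion:
Each of the 5 symbol leaves contributes 1 transition (1 symbol, 0 ε).
  0|1 : 6 transitions (2 symbol, 4 ε)
  (0|1)0 : 8 transitions (3 symbol, 5 ε)
  ((0|1)0)* : 12 transitions (3 symbol, 9 ε)
  1|((0|1)0)*|0 : 20 transitions (5 symbol, 15 ε)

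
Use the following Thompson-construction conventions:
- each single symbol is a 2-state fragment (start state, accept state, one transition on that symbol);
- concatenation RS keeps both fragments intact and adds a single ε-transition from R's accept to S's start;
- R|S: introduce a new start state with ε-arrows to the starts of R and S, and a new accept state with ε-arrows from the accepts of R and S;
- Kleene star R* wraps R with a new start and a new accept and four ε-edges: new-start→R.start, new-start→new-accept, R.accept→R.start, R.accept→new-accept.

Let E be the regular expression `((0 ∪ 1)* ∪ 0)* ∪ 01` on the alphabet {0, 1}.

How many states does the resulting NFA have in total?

20

Recursing over subexpressions:
Each of the 5 symbol leaves contributes a 2-state fragment.
  0 ∪ 1 : 6 states
  (0 ∪ 1)* : 8 states
  (0 ∪ 1)* ∪ 0 : 12 states
  ((0 ∪ 1)* ∪ 0)* : 14 states
  01 : 4 states
  ((0 ∪ 1)* ∪ 0)* ∪ 01 : 20 states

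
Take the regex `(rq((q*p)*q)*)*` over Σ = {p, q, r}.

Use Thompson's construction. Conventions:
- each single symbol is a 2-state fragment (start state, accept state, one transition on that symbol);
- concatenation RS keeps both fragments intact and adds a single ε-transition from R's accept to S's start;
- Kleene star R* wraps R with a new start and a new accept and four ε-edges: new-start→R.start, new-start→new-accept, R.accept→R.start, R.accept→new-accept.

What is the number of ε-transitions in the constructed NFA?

20

Bottom-up over the parse tree:
Each of the 5 symbol leaves contributes 0 ε-transitions.
  q* : 4 ε-transitions
  q*p : 5 ε-transitions
  (q*p)* : 9 ε-transitions
  (q*p)*q : 10 ε-transitions
  ((q*p)*q)* : 14 ε-transitions
  rq((q*p)*q)* : 16 ε-transitions
  (rq((q*p)*q)*)* : 20 ε-transitions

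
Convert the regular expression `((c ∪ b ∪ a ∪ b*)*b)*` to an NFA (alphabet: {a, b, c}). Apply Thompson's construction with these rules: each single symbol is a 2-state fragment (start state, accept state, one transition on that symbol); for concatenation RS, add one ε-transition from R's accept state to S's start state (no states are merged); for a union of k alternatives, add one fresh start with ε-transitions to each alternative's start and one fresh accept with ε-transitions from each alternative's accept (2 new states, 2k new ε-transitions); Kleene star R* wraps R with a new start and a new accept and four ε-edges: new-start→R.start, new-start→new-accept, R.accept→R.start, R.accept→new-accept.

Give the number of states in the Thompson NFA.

Bottom-up over the parse tree:
Each of the 5 symbol leaves contributes a 2-state fragment.
  b* : 4 states
  c ∪ b ∪ a ∪ b* : 12 states
  (c ∪ b ∪ a ∪ b*)* : 14 states
  (c ∪ b ∪ a ∪ b*)*b : 16 states
  ((c ∪ b ∪ a ∪ b*)*b)* : 18 states

18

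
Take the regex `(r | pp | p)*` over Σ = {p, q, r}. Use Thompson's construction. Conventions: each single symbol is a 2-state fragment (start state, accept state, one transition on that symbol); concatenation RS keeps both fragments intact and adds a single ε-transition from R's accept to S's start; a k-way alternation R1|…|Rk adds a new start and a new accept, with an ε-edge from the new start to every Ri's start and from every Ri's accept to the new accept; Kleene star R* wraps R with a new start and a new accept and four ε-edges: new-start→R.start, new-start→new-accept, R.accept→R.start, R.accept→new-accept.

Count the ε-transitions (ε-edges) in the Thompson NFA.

11

Per subexpression:
Each of the 4 symbol leaves contributes 0 ε-transitions.
  pp → 1 ε-transition
  r | pp | p → 7 ε-transitions
  (r | pp | p)* → 11 ε-transitions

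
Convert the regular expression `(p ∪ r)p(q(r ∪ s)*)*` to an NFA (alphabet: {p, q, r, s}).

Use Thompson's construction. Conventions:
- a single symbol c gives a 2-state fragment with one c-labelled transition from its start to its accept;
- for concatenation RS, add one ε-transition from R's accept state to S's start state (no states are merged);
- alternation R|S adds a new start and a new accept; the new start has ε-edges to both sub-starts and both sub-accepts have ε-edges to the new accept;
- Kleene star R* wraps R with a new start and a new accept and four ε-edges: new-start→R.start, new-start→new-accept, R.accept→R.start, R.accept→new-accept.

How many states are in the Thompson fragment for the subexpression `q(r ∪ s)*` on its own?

10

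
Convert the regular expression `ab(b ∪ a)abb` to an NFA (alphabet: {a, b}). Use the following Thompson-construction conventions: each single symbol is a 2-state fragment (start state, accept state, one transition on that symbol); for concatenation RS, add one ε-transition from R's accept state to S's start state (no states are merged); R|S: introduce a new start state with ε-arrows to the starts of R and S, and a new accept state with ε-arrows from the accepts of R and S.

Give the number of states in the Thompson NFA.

Per subexpression:
Each of the 7 symbol leaves contributes a 2-state fragment.
  b ∪ a : 6 states
  ab(b ∪ a)abb : 16 states

16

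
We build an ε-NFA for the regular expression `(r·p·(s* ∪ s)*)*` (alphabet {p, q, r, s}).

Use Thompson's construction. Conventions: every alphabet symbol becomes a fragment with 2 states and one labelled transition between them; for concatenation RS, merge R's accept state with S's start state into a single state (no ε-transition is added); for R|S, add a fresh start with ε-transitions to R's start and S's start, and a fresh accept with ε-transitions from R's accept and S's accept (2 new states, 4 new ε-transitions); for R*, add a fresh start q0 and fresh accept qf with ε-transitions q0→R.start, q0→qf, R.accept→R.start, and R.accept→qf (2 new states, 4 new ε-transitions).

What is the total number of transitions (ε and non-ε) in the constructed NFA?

20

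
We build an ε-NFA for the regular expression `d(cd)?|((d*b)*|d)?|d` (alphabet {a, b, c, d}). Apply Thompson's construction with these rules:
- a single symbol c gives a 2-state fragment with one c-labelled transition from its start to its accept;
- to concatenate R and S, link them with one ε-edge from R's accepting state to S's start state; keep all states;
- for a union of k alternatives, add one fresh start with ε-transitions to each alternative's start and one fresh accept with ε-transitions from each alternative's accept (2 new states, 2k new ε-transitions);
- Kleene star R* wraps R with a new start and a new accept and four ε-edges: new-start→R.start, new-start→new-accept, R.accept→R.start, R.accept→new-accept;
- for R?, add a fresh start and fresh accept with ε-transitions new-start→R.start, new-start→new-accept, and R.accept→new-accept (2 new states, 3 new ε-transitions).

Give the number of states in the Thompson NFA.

26

Recursing over subexpressions:
Each of the 7 symbol leaves contributes a 2-state fragment.
  cd : 4 states
  (cd)? : 6 states
  d(cd)? : 8 states
  d* : 4 states
  d*b : 6 states
  (d*b)* : 8 states
  (d*b)*|d : 12 states
  ((d*b)*|d)? : 14 states
  d(cd)?|((d*b)*|d)?|d : 26 states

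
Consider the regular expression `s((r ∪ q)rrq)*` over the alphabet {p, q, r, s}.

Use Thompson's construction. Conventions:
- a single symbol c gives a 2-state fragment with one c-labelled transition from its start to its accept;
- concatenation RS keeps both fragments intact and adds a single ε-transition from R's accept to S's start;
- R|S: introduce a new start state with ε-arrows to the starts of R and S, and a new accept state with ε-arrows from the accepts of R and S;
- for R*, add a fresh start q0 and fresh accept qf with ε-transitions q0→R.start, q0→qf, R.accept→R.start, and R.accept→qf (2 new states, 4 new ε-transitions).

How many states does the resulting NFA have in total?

16

Per subexpression:
Each of the 6 symbol leaves contributes a 2-state fragment.
  r ∪ q = 6 states
  (r ∪ q)rrq = 12 states
  ((r ∪ q)rrq)* = 14 states
  s((r ∪ q)rrq)* = 16 states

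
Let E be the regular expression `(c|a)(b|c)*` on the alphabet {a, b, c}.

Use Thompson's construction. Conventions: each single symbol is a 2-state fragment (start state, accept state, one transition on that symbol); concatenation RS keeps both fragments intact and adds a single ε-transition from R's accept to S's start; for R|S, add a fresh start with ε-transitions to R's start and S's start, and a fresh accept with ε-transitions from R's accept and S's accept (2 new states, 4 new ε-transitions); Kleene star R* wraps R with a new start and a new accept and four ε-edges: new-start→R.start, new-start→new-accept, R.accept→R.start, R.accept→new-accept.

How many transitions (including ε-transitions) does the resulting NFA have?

17

Bottom-up over the parse tree:
Each of the 4 symbol leaves contributes 1 transition (1 symbol, 0 ε).
  c|a = 6 transitions (2 symbol, 4 ε)
  b|c = 6 transitions (2 symbol, 4 ε)
  (b|c)* = 10 transitions (2 symbol, 8 ε)
  (c|a)(b|c)* = 17 transitions (4 symbol, 13 ε)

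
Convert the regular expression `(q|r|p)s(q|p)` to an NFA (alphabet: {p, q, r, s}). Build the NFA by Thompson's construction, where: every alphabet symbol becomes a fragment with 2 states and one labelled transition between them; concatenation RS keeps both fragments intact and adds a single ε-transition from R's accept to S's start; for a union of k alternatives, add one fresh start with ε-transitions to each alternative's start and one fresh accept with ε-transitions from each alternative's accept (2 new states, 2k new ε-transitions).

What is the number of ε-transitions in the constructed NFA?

Building bottom-up:
Each of the 6 symbol leaves contributes 0 ε-transitions.
  q|r|p — 6 ε-transitions
  q|p — 4 ε-transitions
  (q|r|p)s(q|p) — 12 ε-transitions

12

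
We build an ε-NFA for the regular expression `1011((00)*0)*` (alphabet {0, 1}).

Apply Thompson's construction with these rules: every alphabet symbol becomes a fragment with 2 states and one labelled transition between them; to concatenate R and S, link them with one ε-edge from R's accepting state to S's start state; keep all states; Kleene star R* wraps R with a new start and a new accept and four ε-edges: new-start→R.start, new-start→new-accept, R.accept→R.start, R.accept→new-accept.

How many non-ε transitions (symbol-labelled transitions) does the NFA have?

7

By structural recursion:
Each of the 7 symbol leaves contributes exactly 1 symbol transition.
  00 → 2 symbol transitions
  (00)* → 2 symbol transitions
  (00)*0 → 3 symbol transitions
  ((00)*0)* → 3 symbol transitions
  1011((00)*0)* → 7 symbol transitions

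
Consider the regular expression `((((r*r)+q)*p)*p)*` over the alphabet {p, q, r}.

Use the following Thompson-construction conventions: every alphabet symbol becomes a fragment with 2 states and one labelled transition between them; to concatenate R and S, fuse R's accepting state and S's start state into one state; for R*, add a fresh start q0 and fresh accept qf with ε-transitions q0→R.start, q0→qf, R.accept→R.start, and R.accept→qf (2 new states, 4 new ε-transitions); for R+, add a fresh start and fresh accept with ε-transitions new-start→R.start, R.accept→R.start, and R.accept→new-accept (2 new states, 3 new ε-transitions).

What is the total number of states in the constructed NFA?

Bottom-up over the parse tree:
Each of the 5 symbol leaves contributes a 2-state fragment.
  r* — 4 states
  r*r — 5 states
  (r*r)+ — 7 states
  (r*r)+q — 8 states
  ((r*r)+q)* — 10 states
  ((r*r)+q)*p — 11 states
  (((r*r)+q)*p)* — 13 states
  (((r*r)+q)*p)*p — 14 states
  ((((r*r)+q)*p)*p)* — 16 states

16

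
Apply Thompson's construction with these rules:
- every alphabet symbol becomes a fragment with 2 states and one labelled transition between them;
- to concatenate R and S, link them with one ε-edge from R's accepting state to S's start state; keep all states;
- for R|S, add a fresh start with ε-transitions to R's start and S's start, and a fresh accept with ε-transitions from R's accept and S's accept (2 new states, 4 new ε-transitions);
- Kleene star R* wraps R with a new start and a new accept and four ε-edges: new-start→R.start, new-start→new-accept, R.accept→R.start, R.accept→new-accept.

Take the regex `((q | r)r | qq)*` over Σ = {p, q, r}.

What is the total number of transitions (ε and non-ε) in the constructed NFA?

19

Bottom-up over the parse tree:
Each of the 5 symbol leaves contributes 1 transition (1 symbol, 0 ε).
  q | r = 6 transitions (2 symbol, 4 ε)
  (q | r)r = 8 transitions (3 symbol, 5 ε)
  qq = 3 transitions (2 symbol, 1 ε)
  (q | r)r | qq = 15 transitions (5 symbol, 10 ε)
  ((q | r)r | qq)* = 19 transitions (5 symbol, 14 ε)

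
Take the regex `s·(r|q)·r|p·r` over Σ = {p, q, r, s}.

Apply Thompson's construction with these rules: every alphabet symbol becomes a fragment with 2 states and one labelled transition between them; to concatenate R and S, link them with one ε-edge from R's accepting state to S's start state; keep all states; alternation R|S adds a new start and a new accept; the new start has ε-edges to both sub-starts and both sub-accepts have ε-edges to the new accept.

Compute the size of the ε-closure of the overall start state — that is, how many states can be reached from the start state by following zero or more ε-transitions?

3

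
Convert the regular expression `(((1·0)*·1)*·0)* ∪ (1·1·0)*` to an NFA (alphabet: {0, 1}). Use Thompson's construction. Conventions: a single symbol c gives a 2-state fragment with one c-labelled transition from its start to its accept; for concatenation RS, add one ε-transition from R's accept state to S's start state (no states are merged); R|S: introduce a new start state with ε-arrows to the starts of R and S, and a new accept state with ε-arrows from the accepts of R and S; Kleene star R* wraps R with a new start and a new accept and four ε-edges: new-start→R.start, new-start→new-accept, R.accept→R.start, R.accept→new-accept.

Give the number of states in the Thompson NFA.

24

Per subexpression:
Each of the 7 symbol leaves contributes a 2-state fragment.
  1·0 → 4 states
  (1·0)* → 6 states
  (1·0)*·1 → 8 states
  ((1·0)*·1)* → 10 states
  ((1·0)*·1)*·0 → 12 states
  (((1·0)*·1)*·0)* → 14 states
  1·1·0 → 6 states
  (1·1·0)* → 8 states
  (((1·0)*·1)*·0)* ∪ (1·1·0)* → 24 states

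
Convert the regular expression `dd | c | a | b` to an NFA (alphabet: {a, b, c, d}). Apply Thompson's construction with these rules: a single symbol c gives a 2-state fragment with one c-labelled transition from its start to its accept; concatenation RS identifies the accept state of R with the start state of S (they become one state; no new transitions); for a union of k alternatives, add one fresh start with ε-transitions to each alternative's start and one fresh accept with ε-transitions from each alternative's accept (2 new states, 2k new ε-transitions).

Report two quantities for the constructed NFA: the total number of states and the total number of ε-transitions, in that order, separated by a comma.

Per subexpression:
Each of the 5 symbol leaves contributes 2 states and 0 ε-transitions.
  dd → 3 states, 0 ε-transitions
  dd | c | a | b → 11 states, 8 ε-transitions

11, 8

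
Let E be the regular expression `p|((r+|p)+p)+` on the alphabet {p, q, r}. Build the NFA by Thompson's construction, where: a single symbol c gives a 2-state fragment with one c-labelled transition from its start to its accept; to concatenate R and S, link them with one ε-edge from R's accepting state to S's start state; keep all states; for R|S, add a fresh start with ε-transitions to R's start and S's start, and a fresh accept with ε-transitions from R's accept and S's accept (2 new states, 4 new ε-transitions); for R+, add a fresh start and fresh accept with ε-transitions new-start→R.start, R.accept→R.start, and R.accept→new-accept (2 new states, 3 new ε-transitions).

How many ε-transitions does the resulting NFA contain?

18

Per subexpression:
Each of the 4 symbol leaves contributes 0 ε-transitions.
  r+ = 3 ε-transitions
  r+|p = 7 ε-transitions
  (r+|p)+ = 10 ε-transitions
  (r+|p)+p = 11 ε-transitions
  ((r+|p)+p)+ = 14 ε-transitions
  p|((r+|p)+p)+ = 18 ε-transitions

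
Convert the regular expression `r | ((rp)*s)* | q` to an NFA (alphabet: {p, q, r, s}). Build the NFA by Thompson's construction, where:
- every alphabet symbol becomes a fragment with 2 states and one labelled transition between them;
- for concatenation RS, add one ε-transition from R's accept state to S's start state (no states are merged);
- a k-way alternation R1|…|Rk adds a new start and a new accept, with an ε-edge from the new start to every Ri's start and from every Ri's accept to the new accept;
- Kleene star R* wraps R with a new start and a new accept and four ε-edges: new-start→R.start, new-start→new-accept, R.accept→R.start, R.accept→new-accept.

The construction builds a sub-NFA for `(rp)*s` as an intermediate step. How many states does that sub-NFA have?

8

Fragment for `(rp)*s`:
Each of the 3 symbol leaves contributes a 2-state fragment.
  rp : 4 states
  (rp)* : 6 states
  (rp)*s : 8 states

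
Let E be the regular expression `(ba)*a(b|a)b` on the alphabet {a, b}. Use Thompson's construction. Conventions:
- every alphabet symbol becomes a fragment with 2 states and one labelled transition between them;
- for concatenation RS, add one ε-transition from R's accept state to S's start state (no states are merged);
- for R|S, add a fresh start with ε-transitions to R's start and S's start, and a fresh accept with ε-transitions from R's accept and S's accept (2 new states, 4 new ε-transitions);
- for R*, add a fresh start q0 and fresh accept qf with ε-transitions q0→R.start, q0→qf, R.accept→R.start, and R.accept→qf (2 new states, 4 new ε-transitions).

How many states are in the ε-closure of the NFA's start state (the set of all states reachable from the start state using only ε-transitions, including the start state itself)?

4

Work bottom-up. For each fragment F, track |ε-closure(F.start)| and whether F's accept lies in that closure (i.e. whether F accepts ε). A single-symbol fragment has closure size 1 and does not accept ε.
  ba — same as the first factor's closure: |ε-closure| = 1
  (ba)* — new start has ε-edges to the inner start and to the new accept, so |ε-closure| = 2 + 1 = 3
  b|a — new start ε-reaches every alternative's start; none of them accept ε, so the new accept is not reached: |ε-closure| = 1 + 1 + 1 = 3
  (ba)*a(b|a)b — |ε-closure| = 3 + 1 = 4 (closure spills across the concat boundary because the left factor accepts ε)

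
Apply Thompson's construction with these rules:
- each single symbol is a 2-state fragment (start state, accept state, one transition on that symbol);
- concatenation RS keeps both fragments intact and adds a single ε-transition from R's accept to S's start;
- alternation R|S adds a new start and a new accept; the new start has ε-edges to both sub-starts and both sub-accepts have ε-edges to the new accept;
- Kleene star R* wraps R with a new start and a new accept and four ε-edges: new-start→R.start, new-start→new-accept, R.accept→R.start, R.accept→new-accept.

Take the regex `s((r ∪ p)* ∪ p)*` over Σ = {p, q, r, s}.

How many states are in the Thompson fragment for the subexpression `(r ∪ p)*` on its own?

8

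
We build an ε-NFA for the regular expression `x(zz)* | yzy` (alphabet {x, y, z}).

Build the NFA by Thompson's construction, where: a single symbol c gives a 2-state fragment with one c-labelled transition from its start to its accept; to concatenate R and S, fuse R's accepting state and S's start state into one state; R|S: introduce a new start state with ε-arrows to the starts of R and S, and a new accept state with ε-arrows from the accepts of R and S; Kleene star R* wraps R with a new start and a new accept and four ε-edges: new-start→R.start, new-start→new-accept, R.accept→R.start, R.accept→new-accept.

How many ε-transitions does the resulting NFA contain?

8

Recursing over subexpressions:
Each of the 6 symbol leaves contributes 0 ε-transitions.
  zz → 0 ε-transitions
  (zz)* → 4 ε-transitions
  x(zz)* → 4 ε-transitions
  yzy → 0 ε-transitions
  x(zz)* | yzy → 8 ε-transitions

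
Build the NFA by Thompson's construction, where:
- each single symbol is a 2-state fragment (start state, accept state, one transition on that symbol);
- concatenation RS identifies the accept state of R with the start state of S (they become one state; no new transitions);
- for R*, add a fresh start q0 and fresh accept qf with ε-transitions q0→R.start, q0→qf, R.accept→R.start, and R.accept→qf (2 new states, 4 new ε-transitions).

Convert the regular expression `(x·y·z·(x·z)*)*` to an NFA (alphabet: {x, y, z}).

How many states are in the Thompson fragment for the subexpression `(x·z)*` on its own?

Fragment for `(x·z)*`:
Each of the 2 symbol leaves contributes a 2-state fragment.
  x·z : 3 states
  (x·z)* : 5 states

5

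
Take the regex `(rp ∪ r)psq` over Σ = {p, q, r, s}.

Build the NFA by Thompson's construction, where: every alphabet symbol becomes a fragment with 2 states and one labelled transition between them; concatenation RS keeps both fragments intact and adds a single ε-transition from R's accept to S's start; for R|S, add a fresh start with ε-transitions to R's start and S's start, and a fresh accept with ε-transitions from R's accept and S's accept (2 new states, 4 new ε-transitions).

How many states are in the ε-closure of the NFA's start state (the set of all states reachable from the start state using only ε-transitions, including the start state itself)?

Work bottom-up. For each fragment F, track |ε-closure(F.start)| and whether F's accept lies in that closure (i.e. whether F accepts ε). A single-symbol fragment has closure size 1 and does not accept ε.
  rp → |ε-closure| equals the left operand's closure size = 1 (its accept is not ε-reachable, so the closure stops there)
  rp ∪ r → new start ε-reaches every alternative's start; none of them accept ε, so the new accept is not reached: |ε-closure| = 1 + 1 + 1 = 3
  (rp ∪ r)psq → |ε-closure| equals the left operand's closure size = 3 (its accept is not ε-reachable, so the closure stops there)

3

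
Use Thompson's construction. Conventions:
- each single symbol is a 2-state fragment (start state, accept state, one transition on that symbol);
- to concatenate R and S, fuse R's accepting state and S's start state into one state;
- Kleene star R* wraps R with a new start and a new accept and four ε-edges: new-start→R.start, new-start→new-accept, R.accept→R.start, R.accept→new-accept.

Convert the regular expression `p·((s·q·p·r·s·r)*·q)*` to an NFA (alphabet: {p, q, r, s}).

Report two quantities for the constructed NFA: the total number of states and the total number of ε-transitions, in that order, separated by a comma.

13, 8

Bottom-up over the parse tree:
Each of the 8 symbol leaves contributes 2 states and 0 ε-transitions.
  s·q·p·r·s·r = 7 states, 0 ε-transitions
  (s·q·p·r·s·r)* = 9 states, 4 ε-transitions
  (s·q·p·r·s·r)*·q = 10 states, 4 ε-transitions
  ((s·q·p·r·s·r)*·q)* = 12 states, 8 ε-transitions
  p·((s·q·p·r·s·r)*·q)* = 13 states, 8 ε-transitions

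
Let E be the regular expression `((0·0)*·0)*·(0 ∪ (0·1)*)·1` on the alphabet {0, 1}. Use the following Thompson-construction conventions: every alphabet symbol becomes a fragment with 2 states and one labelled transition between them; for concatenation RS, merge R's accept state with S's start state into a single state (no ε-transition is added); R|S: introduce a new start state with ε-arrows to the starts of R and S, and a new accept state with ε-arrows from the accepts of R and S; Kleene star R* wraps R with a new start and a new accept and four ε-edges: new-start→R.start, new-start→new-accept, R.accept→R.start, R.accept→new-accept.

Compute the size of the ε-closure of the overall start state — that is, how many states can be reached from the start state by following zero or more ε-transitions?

Compute the ε-closure size of each fragment's start state recursively; a symbol fragment's start has no outgoing ε-edge, so its closure is just itself (size 1).
  0·0 — same as the first factor's closure: C = 1
  (0·0)* — C = 1 (new start) + 1 (body) + 1 (new accept) = 3
  (0·0)*·0 — C = 3 + (1−1) = 3 (closure spills across the concat boundary because the left factor accepts ε)
  ((0·0)*·0)* — the star's fresh start ε-reaches both the body's start and the fresh accept: C = 2 + 3 = 5
  0·1 — C equals the left operand's closure size = 1 (its accept is not ε-reachable, so the closure stops there)
  (0·1)* — C = 1 (new start) + 1 (body) + 1 (new accept) = 3
  0 ∪ (0·1)* — new start ε-reaches every alternative's start; at least one alternative accepts ε, so the union's new accept is reached too: C = 1 + 1 + 3 + 1 = 6
  ((0·0)*·0)*·(0 ∪ (0·1)*)·1 — the left operand accepts ε, so the closure extends into the next operand (the shared merged state is already counted); C = 5 + (6−1) + (1−1) = 10

10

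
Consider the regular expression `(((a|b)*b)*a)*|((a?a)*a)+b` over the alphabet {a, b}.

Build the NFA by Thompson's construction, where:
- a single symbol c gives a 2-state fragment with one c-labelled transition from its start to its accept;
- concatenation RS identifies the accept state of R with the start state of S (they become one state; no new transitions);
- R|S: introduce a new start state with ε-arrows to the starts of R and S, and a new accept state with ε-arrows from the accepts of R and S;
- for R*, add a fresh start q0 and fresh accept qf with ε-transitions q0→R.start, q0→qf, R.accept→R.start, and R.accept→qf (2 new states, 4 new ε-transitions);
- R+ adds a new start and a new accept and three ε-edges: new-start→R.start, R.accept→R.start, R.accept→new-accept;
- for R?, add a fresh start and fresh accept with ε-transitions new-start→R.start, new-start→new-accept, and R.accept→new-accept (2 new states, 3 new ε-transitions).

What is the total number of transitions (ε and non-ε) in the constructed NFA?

38

Building bottom-up:
Each of the 8 symbol leaves contributes 1 transition (1 symbol, 0 ε).
  a|b = 6 transitions (2 symbol, 4 ε)
  (a|b)* = 10 transitions (2 symbol, 8 ε)
  (a|b)*b = 11 transitions (3 symbol, 8 ε)
  ((a|b)*b)* = 15 transitions (3 symbol, 12 ε)
  ((a|b)*b)*a = 16 transitions (4 symbol, 12 ε)
  (((a|b)*b)*a)* = 20 transitions (4 symbol, 16 ε)
  a? = 4 transitions (1 symbol, 3 ε)
  a?a = 5 transitions (2 symbol, 3 ε)
  (a?a)* = 9 transitions (2 symbol, 7 ε)
  (a?a)*a = 10 transitions (3 symbol, 7 ε)
  ((a?a)*a)+ = 13 transitions (3 symbol, 10 ε)
  ((a?a)*a)+b = 14 transitions (4 symbol, 10 ε)
  (((a|b)*b)*a)*|((a?a)*a)+b = 38 transitions (8 symbol, 30 ε)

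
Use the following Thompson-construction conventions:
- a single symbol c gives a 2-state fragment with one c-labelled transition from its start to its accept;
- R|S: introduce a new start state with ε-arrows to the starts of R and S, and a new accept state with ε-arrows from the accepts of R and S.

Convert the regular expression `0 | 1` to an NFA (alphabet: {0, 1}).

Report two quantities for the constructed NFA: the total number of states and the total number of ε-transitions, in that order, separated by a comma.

6, 4

Bottom-up over the parse tree:
Each of the 2 symbol leaves contributes 2 states and 0 ε-transitions.
  0 | 1 — 6 states, 4 ε-transitions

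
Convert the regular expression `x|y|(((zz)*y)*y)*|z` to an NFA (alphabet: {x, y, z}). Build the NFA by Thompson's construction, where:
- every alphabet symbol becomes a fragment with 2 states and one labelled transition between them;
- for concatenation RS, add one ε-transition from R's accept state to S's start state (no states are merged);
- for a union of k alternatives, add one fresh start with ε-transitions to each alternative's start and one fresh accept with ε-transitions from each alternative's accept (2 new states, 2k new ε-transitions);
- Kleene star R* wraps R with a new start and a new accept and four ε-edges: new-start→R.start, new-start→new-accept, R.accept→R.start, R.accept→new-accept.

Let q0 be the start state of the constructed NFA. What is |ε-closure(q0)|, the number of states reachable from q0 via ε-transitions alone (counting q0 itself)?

Work bottom-up. For each fragment F, track |ε-closure(F.start)| and whether F's accept lies in that closure (i.e. whether F accepts ε). A single-symbol fragment has closure size 1 and does not accept ε.
  zz → |ε-closure| equals the left operand's closure size = 1 (its accept is not ε-reachable, so the closure stops there)
  (zz)* → the star's fresh start ε-reaches both the body's start and the fresh accept: |ε-closure| = 2 + 1 = 3
  (zz)*y → |ε-closure| = 3 + 1 = 4 (closure spills across the concat boundary because the left factor accepts ε)
  ((zz)*y)* → the star's fresh start ε-reaches both the body's start and the fresh accept: |ε-closure| = 2 + 4 = 6
  ((zz)*y)*y → the left operand accepts ε, so the closure extends into the next operand (via the concat ε-link); |ε-closure| = 6 + 1 = 7
  (((zz)*y)*y)* → new start has ε-edges to the inner start and to the new accept, so |ε-closure| = 2 + 7 = 9
  x|y|(((zz)*y)*y)*|z → |ε-closure| = 1 (new start) + (1 + 1 + 9 + 1) + 1 (new accept, since some branch ε-reaches its own accept) = 14

14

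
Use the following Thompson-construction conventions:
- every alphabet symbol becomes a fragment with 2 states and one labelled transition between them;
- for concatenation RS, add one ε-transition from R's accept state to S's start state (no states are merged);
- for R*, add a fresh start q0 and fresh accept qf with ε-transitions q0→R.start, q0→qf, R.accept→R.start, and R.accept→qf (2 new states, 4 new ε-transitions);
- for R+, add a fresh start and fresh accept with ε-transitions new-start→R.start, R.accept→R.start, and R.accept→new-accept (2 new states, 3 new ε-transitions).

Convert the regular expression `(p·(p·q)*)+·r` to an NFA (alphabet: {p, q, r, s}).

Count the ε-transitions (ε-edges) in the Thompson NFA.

Building bottom-up:
Each of the 4 symbol leaves contributes 0 ε-transitions.
  p·q — 1 ε-transition
  (p·q)* — 5 ε-transitions
  p·(p·q)* — 6 ε-transitions
  (p·(p·q)*)+ — 9 ε-transitions
  (p·(p·q)*)+·r — 10 ε-transitions

10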